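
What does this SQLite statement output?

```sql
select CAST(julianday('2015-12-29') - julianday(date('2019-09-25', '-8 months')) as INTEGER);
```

Adding -8 months to 2019-09-25 gives 2019-01-25.
2 days remain in December 2015 after the 29th (31 − 29).
Full months from January 2016 through December 2018 contribute their day counts.
Then 25 days into January 2019.
Total: 2 + 31 + 29 + 31 + 30 + 31 + 30 + 31 + 31 + 30 + 31 + 30 + 31 + 31 + 28 + 31 + 30 + 31 + 30 + 31 + 31 + 30 + 31 + 30 + 31 + 31 + 28 + 31 + 30 + 31 + 30 + 31 + 31 + 30 + 31 + 30 + 31 + 25 = 1123.
The subtraction is earlier − later, so the result is −1123 → -1123.

-1123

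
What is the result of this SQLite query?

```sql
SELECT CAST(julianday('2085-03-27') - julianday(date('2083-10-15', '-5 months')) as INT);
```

682

Adding -5 months to 2083-10-15 gives 2083-05-15.
16 days remain in May 2083 after the 15th (31 − 15).
Full months from June 2083 through February 2085 contribute their day counts.
Then 27 days into March 2085.
Total: 16 + 30 + 31 + 31 + 30 + 31 + 30 + 31 + 31 + 29 + 31 + 30 + 31 + 30 + 31 + 31 + 30 + 31 + 30 + 31 + 31 + 28 + 27 = 682.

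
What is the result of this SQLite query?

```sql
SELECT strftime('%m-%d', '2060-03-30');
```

03-30

`%m-%d` extracts the month-day: 03-30.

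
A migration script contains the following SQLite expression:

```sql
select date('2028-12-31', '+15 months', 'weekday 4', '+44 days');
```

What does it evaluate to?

2030-05-18

Adding +15 months to 2028-12-31 gives 2030-03-31.
`weekday 4` advances to the next Thursday; 2030-03-31 is a Sunday, so it moves forward to 2030-04-04.
Applying '+44 days' to 2030-04-04: counting 44 days forward gives 2030-05-18.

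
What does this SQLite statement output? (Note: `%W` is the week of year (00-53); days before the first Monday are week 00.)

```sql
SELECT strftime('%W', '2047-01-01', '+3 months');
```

First apply '+3 months': 2047-01-01 → 2047-04-01.
2047-04-01 is a Monday. SQLite's %W counts Mondays since the year started; the result is 13.

13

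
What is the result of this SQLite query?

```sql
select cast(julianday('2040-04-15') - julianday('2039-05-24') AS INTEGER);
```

327

7 days remain in May 2039 after the 24th (31 − 24).
Full months from June 2039 through March 2040 contribute their day counts.
Then 15 days into April 2040.
Total: 7 + 30 + 31 + 31 + 30 + 31 + 30 + 31 + 31 + 29 + 31 + 15 = 327.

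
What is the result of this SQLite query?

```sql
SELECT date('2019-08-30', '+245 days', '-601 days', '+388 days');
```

2019-10-01

Applying '+245 days' to 2019-08-30: counting 245 days forward gives 2020-05-01.
Applying '-601 days' to 2020-05-01: counting 601 days back gives 2018-09-08.
Applying '+388 days' to 2018-09-08: counting 388 days forward gives 2019-10-01.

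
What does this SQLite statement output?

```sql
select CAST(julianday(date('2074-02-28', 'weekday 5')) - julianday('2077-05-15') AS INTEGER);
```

-1170

`weekday 5` advances to the next Friday; 2074-02-28 is a Wednesday, so it moves forward to 2074-03-02.
29 days remain in March 2074 after the 2nd (31 − 2).
Full months from April 2074 through April 2077 contribute their day counts.
Then 15 days into May 2077.
Total: 29 + 30 + 31 + 30 + 31 + 31 + 30 + 31 + 30 + 31 + 31 + 28 + 31 + 30 + 31 + 30 + 31 + 31 + 30 + 31 + 30 + 31 + 31 + 29 + 31 + 30 + 31 + 30 + 31 + 31 + 30 + 31 + 30 + 31 + 31 + 28 + 31 + 30 + 15 = 1170.
The subtraction is earlier − later, so the result is −1170 → -1170.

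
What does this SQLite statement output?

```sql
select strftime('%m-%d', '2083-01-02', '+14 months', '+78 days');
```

First apply '+14 months', '+78 days': 2083-01-02 → 2084-05-19.
`%m-%d` extracts the month-day: 05-19.

05-19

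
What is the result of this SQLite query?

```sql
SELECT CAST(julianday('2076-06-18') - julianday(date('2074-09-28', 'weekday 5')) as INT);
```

`weekday 5` advances to the next Friday; 2074-09-28 is already a Friday, so it stays at 2074-09-28.
2 days remain in September 2074 after the 28th (30 − 28).
Full months from October 2074 through May 2076 contribute their day counts.
Then 18 days into June 2076.
Total: 2 + 31 + 30 + 31 + 31 + 28 + 31 + 30 + 31 + 30 + 31 + 31 + 30 + 31 + 30 + 31 + 31 + 29 + 31 + 30 + 31 + 18 = 629.

629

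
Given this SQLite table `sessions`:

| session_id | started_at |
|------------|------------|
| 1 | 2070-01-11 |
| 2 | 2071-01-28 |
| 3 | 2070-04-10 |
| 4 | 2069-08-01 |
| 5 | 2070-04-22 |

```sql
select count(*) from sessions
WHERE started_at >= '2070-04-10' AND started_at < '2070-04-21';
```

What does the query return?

Rows in [2070-04-10, 2070-04-21): 2070-04-10 → 1 row.

1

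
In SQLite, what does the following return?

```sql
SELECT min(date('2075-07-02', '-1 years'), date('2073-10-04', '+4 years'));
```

date('2075-07-02', '-1 years') → 2074-07-02.
date('2073-10-04', '+4 years') → 2077-10-04.
Earlier of the two is 2074-07-02.

2074-07-02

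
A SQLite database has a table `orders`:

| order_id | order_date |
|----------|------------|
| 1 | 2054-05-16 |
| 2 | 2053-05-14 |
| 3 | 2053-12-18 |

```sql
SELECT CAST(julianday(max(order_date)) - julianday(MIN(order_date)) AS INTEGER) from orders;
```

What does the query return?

367

MIN = 2053-05-14, MAX = 2054-05-16.
17 days remain in May 2053 after the 14th (31 − 14).
Full months from June 2053 through April 2054 contribute their day counts.
Then 16 days into May 2054.
Total: 17 + 30 + 31 + 31 + 30 + 31 + 30 + 31 + 31 + 28 + 31 + 30 + 16 = 367.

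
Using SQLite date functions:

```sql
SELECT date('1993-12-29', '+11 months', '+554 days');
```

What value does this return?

Adding +11 months to 1993-12-29 gives 1994-11-29.
Applying '+554 days' to 1994-11-29: counting 554 days forward gives 1996-06-05.

1996-06-05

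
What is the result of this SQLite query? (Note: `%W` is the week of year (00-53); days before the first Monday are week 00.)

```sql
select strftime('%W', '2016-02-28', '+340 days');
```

05

First apply '+340 days': 2016-02-28 → 2017-02-02.
2017-02-02 is a Thursday. SQLite's %W counts Mondays since the year started; the result is 05.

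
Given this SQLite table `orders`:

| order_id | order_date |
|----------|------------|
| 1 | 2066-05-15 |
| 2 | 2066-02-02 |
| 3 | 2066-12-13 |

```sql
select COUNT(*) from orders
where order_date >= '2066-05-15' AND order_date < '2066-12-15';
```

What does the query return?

2

Rows in [2066-05-15, 2066-12-15): 2066-05-15, 2066-12-13 → 2 rows.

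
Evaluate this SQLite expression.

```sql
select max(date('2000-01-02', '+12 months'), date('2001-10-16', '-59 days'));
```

date('2000-01-02', '+12 months') → 2001-01-02.
date('2001-10-16', '-59 days') → 2001-08-18.
Later of the two is 2001-08-18.

2001-08-18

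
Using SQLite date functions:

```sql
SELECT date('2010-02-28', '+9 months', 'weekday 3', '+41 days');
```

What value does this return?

Adding +9 months to 2010-02-28 gives 2010-11-28.
`weekday 3` advances to the next Wednesday; 2010-11-28 is a Sunday, so it moves forward to 2010-12-01.
Applying '+41 days' to 2010-12-01: counting 41 days forward gives 2011-01-11.

2011-01-11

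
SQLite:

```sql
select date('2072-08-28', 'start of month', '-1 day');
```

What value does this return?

`start of month` rewinds 2072-08-28 to 2072-08-01.
Going back 1 day from 2072-08-01 reaches 2072-07-31 (last day of July, 31 days).

2072-07-31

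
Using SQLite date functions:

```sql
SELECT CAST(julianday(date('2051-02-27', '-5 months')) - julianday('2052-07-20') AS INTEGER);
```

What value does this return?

-662

Adding -5 months to 2051-02-27 gives 2050-09-27.
3 days remain in September 2050 after the 27th (30 − 27).
Full months from October 2050 through June 2052 contribute their day counts.
Then 20 days into July 2052.
Total: 3 + 31 + 30 + 31 + 31 + 28 + 31 + 30 + 31 + 30 + 31 + 31 + 30 + 31 + 30 + 31 + 31 + 29 + 31 + 30 + 31 + 30 + 20 = 662.
The subtraction is earlier − later, so the result is −662 → -662.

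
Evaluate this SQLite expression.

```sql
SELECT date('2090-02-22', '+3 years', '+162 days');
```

Adding +3 years to 2090-02-22 gives 2093-02-22.
Applying '+162 days' to 2093-02-22: counting 162 days forward gives 2093-08-03.

2093-08-03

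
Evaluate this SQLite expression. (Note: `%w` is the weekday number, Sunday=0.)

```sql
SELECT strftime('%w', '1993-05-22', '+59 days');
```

2

First apply '+59 days': 1993-05-22 → 1993-07-20.
1993-07-20 is a Tuesday; with Sunday=0 that is 2.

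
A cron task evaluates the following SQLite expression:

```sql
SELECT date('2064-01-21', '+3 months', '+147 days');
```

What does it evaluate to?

Adding +3 months to 2064-01-21 gives 2064-04-21.
Applying '+147 days' to 2064-04-21: counting 147 days forward gives 2064-09-15.

2064-09-15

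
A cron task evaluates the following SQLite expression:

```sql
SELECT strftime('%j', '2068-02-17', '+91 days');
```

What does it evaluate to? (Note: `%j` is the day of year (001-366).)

First apply '+91 days': 2068-02-17 → 2068-05-18.
Day-of-year for 2068-05-18: days since 2068-01-01 inclusive = 139, zero-padded to 139.

139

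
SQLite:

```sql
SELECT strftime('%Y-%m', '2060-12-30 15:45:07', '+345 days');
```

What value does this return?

2061-12

First apply '+345 days': 2060-12-30 15:45:07 → 2061-12-10 15:45:07.
`%Y-%m` extracts the year-month: 2061-12.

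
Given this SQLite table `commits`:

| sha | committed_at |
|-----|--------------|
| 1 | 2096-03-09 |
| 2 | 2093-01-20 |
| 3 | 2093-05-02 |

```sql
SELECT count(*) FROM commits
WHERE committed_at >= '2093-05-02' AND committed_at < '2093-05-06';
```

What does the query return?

Rows in [2093-05-02, 2093-05-06): 2093-05-02 → 1 row.

1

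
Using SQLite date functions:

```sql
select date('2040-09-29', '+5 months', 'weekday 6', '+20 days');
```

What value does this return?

Adding +5 months to 2040-09-29 targets 2041-02-29. February 2041 has only 28 days, so SQLite normalizes the 1-day overflow forward to 2041-03-01.
`weekday 6` advances to the next Saturday; 2041-03-01 is a Friday, so it moves forward to 2041-03-02.
Advancing 20 more days within March lands on 2041-03-22.

2041-03-22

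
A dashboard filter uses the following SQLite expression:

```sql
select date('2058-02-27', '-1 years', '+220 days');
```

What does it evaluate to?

Adding -1 year to 2058-02-27 gives 2057-02-27.
Applying '+220 days' to 2057-02-27: counting 220 days forward gives 2057-10-05.

2057-10-05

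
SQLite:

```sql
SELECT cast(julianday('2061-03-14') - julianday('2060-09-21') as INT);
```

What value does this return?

174

9 days remain in September 2060 after the 21st (30 − 21).
October 2060: 31 days.
November 2060: 30 days.
December 2060: 31 days.
January 2061: 31 days.
February 2061: 28 days.
Then 14 days into March 2061.
Total: 9 + 31 + 30 + 31 + 31 + 28 + 14 = 174.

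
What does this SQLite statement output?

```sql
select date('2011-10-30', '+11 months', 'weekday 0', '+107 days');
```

2013-01-15

Adding +11 months to 2011-10-30 gives 2012-09-30.
`weekday 0` advances to the next Sunday; 2012-09-30 is already a Sunday, so it stays at 2012-09-30.
Applying '+107 days' to 2012-09-30: counting 107 days forward gives 2013-01-15.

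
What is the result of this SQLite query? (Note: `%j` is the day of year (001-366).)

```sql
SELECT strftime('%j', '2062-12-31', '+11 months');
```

First apply '+11 months': 2062-12-31 → 2063-12-01.
Day-of-year for 2063-12-01: days since 2063-01-01 inclusive = 335, zero-padded to 335.

335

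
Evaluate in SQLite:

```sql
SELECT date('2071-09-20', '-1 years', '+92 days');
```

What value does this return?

Adding -1 year to 2071-09-20 gives 2070-09-20.
Applying '+92 days' to 2070-09-20: counting 92 days forward gives 2070-12-21.

2070-12-21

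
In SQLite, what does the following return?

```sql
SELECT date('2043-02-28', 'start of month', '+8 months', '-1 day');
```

2043-09-30

`start of month` rewinds 2043-02-28 to 2043-02-01.
Adding +8 months to 2043-02-01 gives 2043-10-01.
Going back 1 day from 2043-10-01 reaches 2043-09-30 (last day of September, 30 days).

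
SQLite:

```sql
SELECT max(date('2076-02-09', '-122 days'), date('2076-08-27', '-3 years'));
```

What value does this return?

date('2076-02-09', '-122 days') → 2075-10-10.
date('2076-08-27', '-3 years') → 2073-08-27.
Later of the two is 2075-10-10.

2075-10-10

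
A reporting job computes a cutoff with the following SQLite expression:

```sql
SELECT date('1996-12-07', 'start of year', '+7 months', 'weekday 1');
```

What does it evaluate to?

1996-08-05

`start of year` rewinds 1996-12-07 to 1996-01-01.
Adding +7 months to 1996-01-01 gives 1996-08-01.
`weekday 1` advances to the next Monday; 1996-08-01 is a Thursday, so it moves forward to 1996-08-05.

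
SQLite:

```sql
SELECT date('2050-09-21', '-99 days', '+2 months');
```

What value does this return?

Applying '-99 days' to 2050-09-21: counting 99 days back gives 2050-06-14.
Adding +2 months to 2050-06-14 gives 2050-08-14.

2050-08-14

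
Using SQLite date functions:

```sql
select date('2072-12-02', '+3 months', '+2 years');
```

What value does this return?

2075-03-02

Adding +3 months to 2072-12-02 gives 2073-03-02.
Adding +2 years to 2073-03-02 gives 2075-03-02.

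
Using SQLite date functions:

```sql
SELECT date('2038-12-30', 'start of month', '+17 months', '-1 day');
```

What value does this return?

`start of month` rewinds 2038-12-30 to 2038-12-01.
Adding +17 months to 2038-12-01 gives 2040-05-01.
Going back 1 day from 2040-05-01 reaches 2040-04-30 (last day of April, 30 days).

2040-04-30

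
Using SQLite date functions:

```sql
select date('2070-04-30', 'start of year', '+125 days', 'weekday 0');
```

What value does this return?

2070-05-11

`start of year` rewinds 2070-04-30 to 2070-01-01.
Applying '+125 days' to 2070-01-01: counting 125 days forward gives 2070-05-06.
`weekday 0` advances to the next Sunday; 2070-05-06 is a Tuesday, so it moves forward to 2070-05-11.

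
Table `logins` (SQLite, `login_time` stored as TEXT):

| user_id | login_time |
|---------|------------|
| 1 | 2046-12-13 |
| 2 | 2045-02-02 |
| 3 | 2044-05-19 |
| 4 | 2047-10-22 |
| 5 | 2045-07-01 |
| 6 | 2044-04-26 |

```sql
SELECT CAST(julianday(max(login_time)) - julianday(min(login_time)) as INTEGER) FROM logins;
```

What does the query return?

MIN = 2044-04-26, MAX = 2047-10-22.
4 days remain in April 2044 after the 26th (30 − 26).
Full months from May 2044 through September 2047 contribute their day counts.
Then 22 days into October 2047.
Total: 4 + 31 + 30 + 31 + 31 + 30 + 31 + 30 + 31 + 31 + 28 + 31 + 30 + 31 + 30 + 31 + 31 + 30 + 31 + 30 + 31 + 31 + 28 + 31 + 30 + 31 + 30 + 31 + 31 + 30 + 31 + 30 + 31 + 31 + 28 + 31 + 30 + 31 + 30 + 31 + 31 + 30 + 22 = 1274.

1274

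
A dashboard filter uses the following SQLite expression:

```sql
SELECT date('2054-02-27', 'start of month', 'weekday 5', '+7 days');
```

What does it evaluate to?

2054-02-13

`start of month` rewinds 2054-02-27 to 2054-02-01.
`weekday 5` advances to the next Friday; 2054-02-01 is a Sunday, so it moves forward to 2054-02-06.
Advancing 7 more days within February lands on 2054-02-13.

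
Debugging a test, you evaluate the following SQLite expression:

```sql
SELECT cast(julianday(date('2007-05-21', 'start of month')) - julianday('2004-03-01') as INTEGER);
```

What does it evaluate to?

`start of month` rewinds 2007-05-21 to 2007-05-01.
30 days remain in March 2004 after the 1st (31 − 1).
Full months from April 2004 through April 2007 contribute their day counts.
Then 1 day into May 2007.
Total: 30 + 30 + 31 + 30 + 31 + 31 + 30 + 31 + 30 + 31 + 31 + 28 + 31 + 30 + 31 + 30 + 31 + 31 + 30 + 31 + 30 + 31 + 31 + 28 + 31 + 30 + 31 + 30 + 31 + 31 + 30 + 31 + 30 + 31 + 31 + 28 + 31 + 30 + 1 = 1156.

1156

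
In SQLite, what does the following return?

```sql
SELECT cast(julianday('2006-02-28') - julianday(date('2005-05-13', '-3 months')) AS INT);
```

380

Adding -3 months to 2005-05-13 gives 2005-02-13.
15 days remain in February 2005 after the 13th (28 − 13).
Full months from March 2005 through January 2006 contribute their day counts.
Then 28 days into February 2006.
Total: 15 + 31 + 30 + 31 + 30 + 31 + 31 + 30 + 31 + 30 + 31 + 31 + 28 = 380.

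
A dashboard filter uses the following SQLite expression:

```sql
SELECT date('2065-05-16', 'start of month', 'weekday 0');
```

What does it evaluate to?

2065-05-03

`start of month` rewinds 2065-05-16 to 2065-05-01.
`weekday 0` advances to the next Sunday; 2065-05-01 is a Friday, so it moves forward to 2065-05-03.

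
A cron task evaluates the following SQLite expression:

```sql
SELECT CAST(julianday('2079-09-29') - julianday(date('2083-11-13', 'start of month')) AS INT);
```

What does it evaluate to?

-1494

`start of month` rewinds 2083-11-13 to 2083-11-01.
1 day remains in September 2079 after the 29th (30 − 29).
Full months from October 2079 through October 2083 contribute their day counts.
Then 1 day into November 2083.
Total: 1 + 31 + 30 + 31 + 31 + 29 + 31 + 30 + 31 + 30 + 31 + 31 + 30 + 31 + 30 + 31 + 31 + 28 + 31 + 30 + 31 + 30 + 31 + 31 + 30 + 31 + 30 + 31 + 31 + 28 + 31 + 30 + 31 + 30 + 31 + 31 + 30 + 31 + 30 + 31 + 31 + 28 + 31 + 30 + 31 + 30 + 31 + 31 + 30 + 31 + 1 = 1494.
The subtraction is earlier − later, so the result is −1494 → -1494.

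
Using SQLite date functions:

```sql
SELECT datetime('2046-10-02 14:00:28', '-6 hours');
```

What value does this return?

-6 hours from 2046-10-02 14:00:28 is 2046-10-02 08:00:28.

2046-10-02 08:00:28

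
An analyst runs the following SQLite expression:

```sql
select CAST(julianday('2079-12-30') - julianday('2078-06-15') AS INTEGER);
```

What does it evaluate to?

15 days remain in June 2078 after the 15th (30 − 15).
Full months from July 2078 through November 2079 contribute their day counts.
Then 30 days into December 2079.
Total: 15 + 31 + 31 + 30 + 31 + 30 + 31 + 31 + 28 + 31 + 30 + 31 + 30 + 31 + 31 + 30 + 31 + 30 + 30 = 563.

563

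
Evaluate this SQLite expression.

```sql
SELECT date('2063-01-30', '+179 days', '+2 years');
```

Applying '+179 days' to 2063-01-30: counting 179 days forward gives 2063-07-28.
Adding +2 years to 2063-07-28 gives 2065-07-28.

2065-07-28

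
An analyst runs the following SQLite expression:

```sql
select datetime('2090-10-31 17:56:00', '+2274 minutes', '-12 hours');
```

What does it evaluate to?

2274 minutes = 37h 54m; +2274 minutes from 2090-10-31 17:56:00 is 2090-11-02 07:50:00 (crosses midnight).
-12 hours from 2090-11-02 07:50:00 is 2090-11-01 19:50:00 (crosses midnight).

2090-11-01 19:50:00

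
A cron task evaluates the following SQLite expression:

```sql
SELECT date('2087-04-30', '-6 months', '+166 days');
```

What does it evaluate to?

Adding -6 months to 2087-04-30 gives 2086-10-30.
Applying '+166 days' to 2086-10-30: counting 166 days forward gives 2087-04-14.

2087-04-14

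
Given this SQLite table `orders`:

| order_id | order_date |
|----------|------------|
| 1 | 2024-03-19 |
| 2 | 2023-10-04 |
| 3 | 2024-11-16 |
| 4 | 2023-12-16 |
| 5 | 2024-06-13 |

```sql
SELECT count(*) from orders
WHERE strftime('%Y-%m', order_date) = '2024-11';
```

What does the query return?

Rows with year-month 2024-11: 2024-11-16 → 1.

1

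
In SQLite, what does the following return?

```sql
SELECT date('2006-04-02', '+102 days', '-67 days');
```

2006-05-07

Applying '+102 days' to 2006-04-02: counting 102 days forward gives 2006-07-13.
Applying '-67 days' to 2006-07-13: counting 67 days back gives 2006-05-07.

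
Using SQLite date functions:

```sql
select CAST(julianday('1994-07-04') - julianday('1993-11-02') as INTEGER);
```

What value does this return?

244

28 days remain in November 1993 after the 2nd (30 − 2).
Full months from December 1993 through June 1994 contribute their day counts.
Then 4 days into July 1994.
Total: 28 + 31 + 31 + 28 + 31 + 30 + 31 + 30 + 4 = 244.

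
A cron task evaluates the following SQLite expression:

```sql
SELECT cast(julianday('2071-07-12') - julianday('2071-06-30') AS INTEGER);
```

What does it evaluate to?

0 days remain in June 2071 after the 30th (30 − 30).
Then 12 days into July 2071.
Total: 0 + 12 = 12.

12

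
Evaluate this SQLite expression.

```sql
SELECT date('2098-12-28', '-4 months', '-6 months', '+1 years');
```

Adding -4 months to 2098-12-28 gives 2098-08-28.
Adding -6 months to 2098-08-28 gives 2098-02-28.
Adding +1 year to 2098-02-28 gives 2099-02-28.

2099-02-28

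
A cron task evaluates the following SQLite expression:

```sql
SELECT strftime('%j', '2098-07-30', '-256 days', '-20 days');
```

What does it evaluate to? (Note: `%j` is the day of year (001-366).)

First apply '-256 days', '-20 days': 2098-07-30 → 2097-10-27.
Day-of-year for 2097-10-27: days since 2097-01-01 inclusive = 300, zero-padded to 300.

300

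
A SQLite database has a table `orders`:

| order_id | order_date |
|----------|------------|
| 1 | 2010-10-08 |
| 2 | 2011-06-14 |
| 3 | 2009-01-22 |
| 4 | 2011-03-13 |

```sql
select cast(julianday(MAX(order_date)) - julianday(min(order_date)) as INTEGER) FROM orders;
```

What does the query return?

MIN = 2009-01-22, MAX = 2011-06-14.
9 days remain in January 2009 after the 22nd (31 − 22).
Full months from February 2009 through May 2011 contribute their day counts.
Then 14 days into June 2011.
Total: 9 + 28 + 31 + 30 + 31 + 30 + 31 + 31 + 30 + 31 + 30 + 31 + 31 + 28 + 31 + 30 + 31 + 30 + 31 + 31 + 30 + 31 + 30 + 31 + 31 + 28 + 31 + 30 + 31 + 14 = 873.

873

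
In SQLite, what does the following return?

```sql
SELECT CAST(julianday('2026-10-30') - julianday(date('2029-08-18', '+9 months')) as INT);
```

Adding +9 months to 2029-08-18 gives 2030-05-18.
1 day remains in October 2026 after the 30th (31 − 30).
Full months from November 2026 through April 2030 contribute their day counts.
Then 18 days into May 2030.
Total: 1 + 30 + 31 + 31 + 28 + 31 + 30 + 31 + 30 + 31 + 31 + 30 + 31 + 30 + 31 + 31 + 29 + 31 + 30 + 31 + 30 + 31 + 31 + 30 + 31 + 30 + 31 + 31 + 28 + 31 + 30 + 31 + 30 + 31 + 31 + 30 + 31 + 30 + 31 + 31 + 28 + 31 + 30 + 18 = 1296.
The subtraction is earlier − later, so the result is −1296 → -1296.

-1296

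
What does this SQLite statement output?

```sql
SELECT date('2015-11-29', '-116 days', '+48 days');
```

2015-09-22

Applying '-116 days' to 2015-11-29: counting 116 days back gives 2015-08-05.
Applying '+48 days' to 2015-08-05: counting 48 days forward gives 2015-09-22.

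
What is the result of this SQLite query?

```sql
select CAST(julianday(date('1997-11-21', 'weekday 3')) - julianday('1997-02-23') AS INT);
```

276

`weekday 3` advances to the next Wednesday; 1997-11-21 is a Friday, so it moves forward to 1997-11-26.
5 days remain in February 1997 after the 23rd (28 − 23).
Full months from March 1997 through October 1997 contribute their day counts.
Then 26 days into November 1997.
Total: 5 + 31 + 30 + 31 + 30 + 31 + 31 + 30 + 31 + 26 = 276.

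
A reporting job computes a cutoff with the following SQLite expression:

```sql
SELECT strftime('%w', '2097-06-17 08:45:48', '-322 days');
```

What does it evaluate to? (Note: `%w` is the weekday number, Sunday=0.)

First apply '-322 days': 2097-06-17 08:45:48 → 2096-07-30 08:45:48.
2096-07-30 is a Monday; with Sunday=0 that is 1.

1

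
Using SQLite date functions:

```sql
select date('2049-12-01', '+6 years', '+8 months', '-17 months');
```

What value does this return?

2055-03-01

Adding +6 years to 2049-12-01 gives 2055-12-01.
Adding +8 months to 2055-12-01 gives 2056-08-01.
Adding -17 months to 2056-08-01 gives 2055-03-01.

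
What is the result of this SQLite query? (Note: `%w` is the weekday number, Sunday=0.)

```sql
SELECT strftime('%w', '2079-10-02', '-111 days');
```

First apply '-111 days': 2079-10-02 → 2079-06-13.
2079-06-13 is a Tuesday; with Sunday=0 that is 2.

2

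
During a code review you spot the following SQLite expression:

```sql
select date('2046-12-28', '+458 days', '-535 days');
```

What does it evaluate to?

Applying '+458 days' to 2046-12-28: counting 458 days forward gives 2048-03-30.
Applying '-535 days' to 2048-03-30: counting 535 days back gives 2046-10-12.

2046-10-12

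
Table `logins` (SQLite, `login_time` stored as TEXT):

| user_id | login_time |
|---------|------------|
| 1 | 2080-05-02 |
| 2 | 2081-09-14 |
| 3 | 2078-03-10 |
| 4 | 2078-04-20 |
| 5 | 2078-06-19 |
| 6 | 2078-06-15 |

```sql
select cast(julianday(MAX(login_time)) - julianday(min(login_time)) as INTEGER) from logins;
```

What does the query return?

MIN = 2078-03-10, MAX = 2081-09-14.
21 days remain in March 2078 after the 10th (31 − 10).
Full months from April 2078 through August 2081 contribute their day counts.
Then 14 days into September 2081.
Total: 21 + 30 + 31 + 30 + 31 + 31 + 30 + 31 + 30 + 31 + 31 + 28 + 31 + 30 + 31 + 30 + 31 + 31 + 30 + 31 + 30 + 31 + 31 + 29 + 31 + 30 + 31 + 30 + 31 + 31 + 30 + 31 + 30 + 31 + 31 + 28 + 31 + 30 + 31 + 30 + 31 + 31 + 14 = 1284.

1284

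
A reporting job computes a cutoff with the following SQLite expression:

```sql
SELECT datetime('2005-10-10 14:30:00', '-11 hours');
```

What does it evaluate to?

2005-10-10 03:30:00

-11 hours from 2005-10-10 14:30:00 is 2005-10-10 03:30:00.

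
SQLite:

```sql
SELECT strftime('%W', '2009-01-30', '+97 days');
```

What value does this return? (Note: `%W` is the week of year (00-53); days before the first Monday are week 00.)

18

First apply '+97 days': 2009-01-30 → 2009-05-07.
2009-05-07 is a Thursday. SQLite's %W counts Mondays since the year started; the result is 18.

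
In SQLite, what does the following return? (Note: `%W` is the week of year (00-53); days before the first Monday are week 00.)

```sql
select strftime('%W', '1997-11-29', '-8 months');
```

First apply '-8 months': 1997-11-29 → 1997-03-29.
1997-03-29 is a Saturday. SQLite's %W counts Mondays since the year started; the result is 12.

12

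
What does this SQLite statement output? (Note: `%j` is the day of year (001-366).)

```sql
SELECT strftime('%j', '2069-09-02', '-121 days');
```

First apply '-121 days': 2069-09-02 → 2069-05-04.
Day-of-year for 2069-05-04: days since 2069-01-01 inclusive = 124, zero-padded to 124.

124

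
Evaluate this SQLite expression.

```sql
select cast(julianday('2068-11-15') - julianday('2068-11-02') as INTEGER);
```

Both dates are in November 2068: 15 − 2 = 13.

13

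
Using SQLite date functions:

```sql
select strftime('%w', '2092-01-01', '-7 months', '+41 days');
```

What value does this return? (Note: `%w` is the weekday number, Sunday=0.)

First apply '-7 months', '+41 days': 2092-01-01 → 2091-07-12.
2091-07-12 is a Thursday; with Sunday=0 that is 4.

4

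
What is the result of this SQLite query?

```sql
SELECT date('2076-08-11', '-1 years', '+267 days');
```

2076-05-04

Adding -1 year to 2076-08-11 gives 2075-08-11.
Applying '+267 days' to 2075-08-11: counting 267 days forward gives 2076-05-04.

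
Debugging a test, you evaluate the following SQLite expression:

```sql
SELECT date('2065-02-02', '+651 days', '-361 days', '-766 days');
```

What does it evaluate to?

Applying '+651 days' to 2065-02-02: counting 651 days forward gives 2066-11-15.
Applying '-361 days' to 2066-11-15: counting 361 days back gives 2065-11-19.
Applying '-766 days' to 2065-11-19: counting 766 days back gives 2063-10-15.

2063-10-15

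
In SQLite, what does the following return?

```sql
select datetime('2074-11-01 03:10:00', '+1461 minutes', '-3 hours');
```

1461 minutes = 24h 21m; +1461 minutes from 2074-11-01 03:10:00 is 2074-11-02 03:31:00 (crosses midnight).
-3 hours from 2074-11-02 03:31:00 is 2074-11-02 00:31:00.

2074-11-02 00:31:00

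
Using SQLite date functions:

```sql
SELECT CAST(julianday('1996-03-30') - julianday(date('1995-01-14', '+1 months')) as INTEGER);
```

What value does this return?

410

Adding +1 month to 1995-01-14 gives 1995-02-14.
14 days remain in February 1995 after the 14th (28 − 14).
Full months from March 1995 through February 1996 contribute their day counts.
Then 30 days into March 1996.
Total: 14 + 31 + 30 + 31 + 30 + 31 + 31 + 30 + 31 + 30 + 31 + 31 + 29 + 30 = 410.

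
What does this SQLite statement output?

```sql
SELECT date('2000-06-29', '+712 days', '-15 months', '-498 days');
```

1999-10-30

Applying '+712 days' to 2000-06-29: counting 712 days forward gives 2002-06-11.
Adding -15 months to 2002-06-11 gives 2001-03-11.
Applying '-498 days' to 2001-03-11: counting 498 days back gives 1999-10-30.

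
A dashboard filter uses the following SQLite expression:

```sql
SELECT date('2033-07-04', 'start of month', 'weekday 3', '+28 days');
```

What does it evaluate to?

2033-08-03

`start of month` rewinds 2033-07-04 to 2033-07-01.
`weekday 3` advances to the next Wednesday; 2033-07-01 is a Friday, so it moves forward to 2033-07-06.
July 2033 has 31 days; 25 remain after the 6th, so 26 days reach 2033-08-01.
Advancing 2 more days within August lands on 2033-08-03.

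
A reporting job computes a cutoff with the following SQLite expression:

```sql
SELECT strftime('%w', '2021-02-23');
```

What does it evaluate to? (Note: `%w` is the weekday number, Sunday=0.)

2

2021-02-23 is a Tuesday; with Sunday=0 that is 2.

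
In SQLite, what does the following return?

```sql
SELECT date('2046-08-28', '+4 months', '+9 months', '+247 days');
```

2048-06-01

Adding +4 months to 2046-08-28 gives 2046-12-28.
Adding +9 months to 2046-12-28 gives 2047-09-28.
Applying '+247 days' to 2047-09-28: counting 247 days forward gives 2048-06-01.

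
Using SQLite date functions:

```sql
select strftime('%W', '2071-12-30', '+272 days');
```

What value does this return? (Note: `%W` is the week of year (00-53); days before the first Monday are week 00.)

39

First apply '+272 days': 2071-12-30 → 2072-09-27.
2072-09-27 is a Tuesday. SQLite's %W counts Mondays since the year started; the result is 39.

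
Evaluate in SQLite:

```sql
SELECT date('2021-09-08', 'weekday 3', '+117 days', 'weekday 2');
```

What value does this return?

`weekday 3` advances to the next Wednesday; 2021-09-08 is already a Wednesday, so it stays at 2021-09-08.
Applying '+117 days' to 2021-09-08: counting 117 days forward gives 2022-01-03.
`weekday 2` advances to the next Tuesday; 2022-01-03 is a Monday, so it moves forward to 2022-01-04.

2022-01-04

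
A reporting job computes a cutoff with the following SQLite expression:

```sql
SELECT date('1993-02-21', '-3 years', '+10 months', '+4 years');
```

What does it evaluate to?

Adding -3 years to 1993-02-21 gives 1990-02-21.
Adding +10 months to 1990-02-21 gives 1990-12-21.
Adding +4 years to 1990-12-21 gives 1994-12-21.

1994-12-21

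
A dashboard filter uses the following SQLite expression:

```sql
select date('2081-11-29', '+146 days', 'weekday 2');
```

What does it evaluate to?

2082-04-28

Applying '+146 days' to 2081-11-29: counting 146 days forward gives 2082-04-24.
`weekday 2` advances to the next Tuesday; 2082-04-24 is a Friday, so it moves forward to 2082-04-28.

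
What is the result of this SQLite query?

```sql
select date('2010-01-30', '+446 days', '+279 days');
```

Applying '+446 days' to 2010-01-30: counting 446 days forward gives 2011-04-21.
Applying '+279 days' to 2011-04-21: counting 279 days forward gives 2012-01-25.

2012-01-25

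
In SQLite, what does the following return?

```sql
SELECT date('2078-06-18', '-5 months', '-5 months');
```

Adding -5 months to 2078-06-18 gives 2078-01-18.
Adding -5 months to 2078-01-18 gives 2077-08-18.

2077-08-18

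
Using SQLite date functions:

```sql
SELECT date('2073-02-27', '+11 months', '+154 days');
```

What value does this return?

2074-06-30

Adding +11 months to 2073-02-27 gives 2074-01-27.
Applying '+154 days' to 2074-01-27: counting 154 days forward gives 2074-06-30.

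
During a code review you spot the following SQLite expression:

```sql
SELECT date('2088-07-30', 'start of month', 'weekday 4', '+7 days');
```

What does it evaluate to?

`start of month` rewinds 2088-07-30 to 2088-07-01.
`weekday 4` advances to the next Thursday; 2088-07-01 is already a Thursday, so it stays at 2088-07-01.
Advancing 7 more days within July lands on 2088-07-08.

2088-07-08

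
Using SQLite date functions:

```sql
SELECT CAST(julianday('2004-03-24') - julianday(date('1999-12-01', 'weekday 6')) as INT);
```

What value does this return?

1572

`weekday 6` advances to the next Saturday; 1999-12-01 is a Wednesday, so it moves forward to 1999-12-04.
27 days remain in December 1999 after the 4th (31 − 4).
Full months from January 2000 through February 2004 contribute their day counts.
Then 24 days into March 2004.
Total: 27 + 31 + 29 + 31 + 30 + 31 + 30 + 31 + 31 + 30 + 31 + 30 + 31 + 31 + 28 + 31 + 30 + 31 + 30 + 31 + 31 + 30 + 31 + 30 + 31 + 31 + 28 + 31 + 30 + 31 + 30 + 31 + 31 + 30 + 31 + 30 + 31 + 31 + 28 + 31 + 30 + 31 + 30 + 31 + 31 + 30 + 31 + 30 + 31 + 31 + 29 + 24 = 1572.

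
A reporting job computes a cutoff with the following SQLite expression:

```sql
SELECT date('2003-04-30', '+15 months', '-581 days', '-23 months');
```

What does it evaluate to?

Adding +15 months to 2003-04-30 gives 2004-07-30.
Applying '-581 days' to 2004-07-30: counting 581 days back gives 2002-12-27.
Adding -23 months to 2002-12-27 gives 2001-01-27.

2001-01-27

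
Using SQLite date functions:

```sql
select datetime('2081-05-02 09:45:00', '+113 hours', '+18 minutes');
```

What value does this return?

+113 hours from 2081-05-02 09:45:00 is 2081-05-07 02:45:00 (crosses midnight).
+18 minutes from 2081-05-07 02:45:00 is 2081-05-07 03:03:00.

2081-05-07 03:03:00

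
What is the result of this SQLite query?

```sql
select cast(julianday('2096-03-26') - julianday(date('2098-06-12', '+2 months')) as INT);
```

-869

Adding +2 months to 2098-06-12 gives 2098-08-12.
5 days remain in March 2096 after the 26th (31 − 26).
Full months from April 2096 through July 2098 contribute their day counts.
Then 12 days into August 2098.
Total: 5 + 30 + 31 + 30 + 31 + 31 + 30 + 31 + 30 + 31 + 31 + 28 + 31 + 30 + 31 + 30 + 31 + 31 + 30 + 31 + 30 + 31 + 31 + 28 + 31 + 30 + 31 + 30 + 31 + 12 = 869.
The subtraction is earlier − later, so the result is −869 → -869.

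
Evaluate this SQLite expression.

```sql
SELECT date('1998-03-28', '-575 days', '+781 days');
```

1998-10-20

Applying '-575 days' to 1998-03-28: counting 575 days back gives 1996-08-30.
Applying '+781 days' to 1996-08-30: counting 781 days forward gives 1998-10-20.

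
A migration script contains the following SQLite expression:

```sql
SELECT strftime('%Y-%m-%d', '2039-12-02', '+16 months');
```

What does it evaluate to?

First apply '+16 months': 2039-12-02 → 2041-04-02.
`%Y-%m-%d` extracts the ISO date: 2041-04-02.

2041-04-02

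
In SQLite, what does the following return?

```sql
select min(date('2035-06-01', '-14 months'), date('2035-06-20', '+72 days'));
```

2034-04-01

date('2035-06-01', '-14 months') → 2034-04-01.
date('2035-06-20', '+72 days') → 2035-08-31.
Earlier of the two is 2034-04-01.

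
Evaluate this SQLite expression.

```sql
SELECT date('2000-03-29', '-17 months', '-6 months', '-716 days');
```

Adding -17 months to 2000-03-29 gives 1998-10-29.
Adding -6 months to 1998-10-29 gives 1998-04-29.
Applying '-716 days' to 1998-04-29: counting 716 days back gives 1996-05-13.

1996-05-13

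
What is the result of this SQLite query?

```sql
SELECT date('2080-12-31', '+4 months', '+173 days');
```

2081-10-21

Adding +4 months to 2080-12-31 targets 2081-04-31. April 2081 has only 30 days, so SQLite normalizes the 1-day overflow forward to 2081-05-01.
Applying '+173 days' to 2081-05-01: counting 173 days forward gives 2081-10-21.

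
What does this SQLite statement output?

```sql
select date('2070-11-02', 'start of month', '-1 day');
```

2070-10-31

`start of month` rewinds 2070-11-02 to 2070-11-01.
Going back 1 day from 2070-11-01 reaches 2070-10-31 (last day of October, 31 days).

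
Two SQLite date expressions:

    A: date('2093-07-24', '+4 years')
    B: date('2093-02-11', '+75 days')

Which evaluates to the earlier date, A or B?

A = 2097-07-24.
B = 2093-04-27.
B is earlier.

B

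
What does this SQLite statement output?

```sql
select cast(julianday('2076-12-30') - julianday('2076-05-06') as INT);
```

238

25 days remain in May 2076 after the 6th (31 − 6).
Full months from June 2076 through November 2076 contribute their day counts.
Then 30 days into December 2076.
Total: 25 + 30 + 31 + 31 + 30 + 31 + 30 + 30 = 238.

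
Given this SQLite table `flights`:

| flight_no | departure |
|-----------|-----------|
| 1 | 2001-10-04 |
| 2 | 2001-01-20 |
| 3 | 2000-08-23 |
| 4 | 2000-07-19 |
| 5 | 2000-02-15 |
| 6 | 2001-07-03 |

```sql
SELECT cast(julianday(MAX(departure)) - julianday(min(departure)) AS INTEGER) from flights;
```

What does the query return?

597

MIN = 2000-02-15, MAX = 2001-10-04.
14 days remain in February 2000 after the 15th (29 − 15).
Full months from March 2000 through September 2001 contribute their day counts.
Then 4 days into October 2001.
Total: 14 + 31 + 30 + 31 + 30 + 31 + 31 + 30 + 31 + 30 + 31 + 31 + 28 + 31 + 30 + 31 + 30 + 31 + 31 + 30 + 4 = 597.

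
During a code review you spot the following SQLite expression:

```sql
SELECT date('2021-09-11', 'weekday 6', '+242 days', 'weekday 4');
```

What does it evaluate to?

2022-05-12

`weekday 6` advances to the next Saturday; 2021-09-11 is already a Saturday, so it stays at 2021-09-11.
Applying '+242 days' to 2021-09-11: counting 242 days forward gives 2022-05-11.
`weekday 4` advances to the next Thursday; 2022-05-11 is a Wednesday, so it moves forward to 2022-05-12.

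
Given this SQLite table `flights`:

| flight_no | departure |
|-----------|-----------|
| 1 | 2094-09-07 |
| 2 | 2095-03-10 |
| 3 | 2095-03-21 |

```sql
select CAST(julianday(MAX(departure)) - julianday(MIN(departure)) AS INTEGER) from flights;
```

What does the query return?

195

MIN = 2094-09-07, MAX = 2095-03-21.
23 days remain in September 2094 after the 7th (30 − 7).
October 2094: 31 days.
November 2094: 30 days.
December 2094: 31 days.
January 2095: 31 days.
February 2095: 28 days.
Then 21 days into March 2095.
Total: 23 + 31 + 30 + 31 + 31 + 28 + 21 = 195.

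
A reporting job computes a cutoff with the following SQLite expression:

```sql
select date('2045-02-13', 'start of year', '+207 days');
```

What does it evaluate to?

`start of year` rewinds 2045-02-13 to 2045-01-01.
Applying '+207 days' to 2045-01-01: counting 207 days forward gives 2045-07-27.

2045-07-27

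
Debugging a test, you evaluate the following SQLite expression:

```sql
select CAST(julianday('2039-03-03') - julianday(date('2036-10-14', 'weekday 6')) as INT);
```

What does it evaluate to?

866

`weekday 6` advances to the next Saturday; 2036-10-14 is a Tuesday, so it moves forward to 2036-10-18.
13 days remain in October 2036 after the 18th (31 − 18).
Full months from November 2036 through February 2039 contribute their day counts.
Then 3 days into March 2039.
Total: 13 + 30 + 31 + 31 + 28 + 31 + 30 + 31 + 30 + 31 + 31 + 30 + 31 + 30 + 31 + 31 + 28 + 31 + 30 + 31 + 30 + 31 + 31 + 30 + 31 + 30 + 31 + 31 + 28 + 3 = 866.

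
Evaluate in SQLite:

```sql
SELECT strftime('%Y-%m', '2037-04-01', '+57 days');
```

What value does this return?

2037-05

First apply '+57 days': 2037-04-01 → 2037-05-28.
`%Y-%m` extracts the year-month: 2037-05.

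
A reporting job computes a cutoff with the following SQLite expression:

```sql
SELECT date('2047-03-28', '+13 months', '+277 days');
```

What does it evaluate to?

2049-01-30

Adding +13 months to 2047-03-28 gives 2048-04-28.
Applying '+277 days' to 2048-04-28: counting 277 days forward gives 2049-01-30.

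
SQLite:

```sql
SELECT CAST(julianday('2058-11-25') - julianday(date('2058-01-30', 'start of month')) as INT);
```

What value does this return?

328

`start of month` rewinds 2058-01-30 to 2058-01-01.
30 days remain in January 2058 after the 1st (31 − 1).
Full months from February 2058 through October 2058 contribute their day counts.
Then 25 days into November 2058.
Total: 30 + 28 + 31 + 30 + 31 + 30 + 31 + 31 + 30 + 31 + 25 = 328.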